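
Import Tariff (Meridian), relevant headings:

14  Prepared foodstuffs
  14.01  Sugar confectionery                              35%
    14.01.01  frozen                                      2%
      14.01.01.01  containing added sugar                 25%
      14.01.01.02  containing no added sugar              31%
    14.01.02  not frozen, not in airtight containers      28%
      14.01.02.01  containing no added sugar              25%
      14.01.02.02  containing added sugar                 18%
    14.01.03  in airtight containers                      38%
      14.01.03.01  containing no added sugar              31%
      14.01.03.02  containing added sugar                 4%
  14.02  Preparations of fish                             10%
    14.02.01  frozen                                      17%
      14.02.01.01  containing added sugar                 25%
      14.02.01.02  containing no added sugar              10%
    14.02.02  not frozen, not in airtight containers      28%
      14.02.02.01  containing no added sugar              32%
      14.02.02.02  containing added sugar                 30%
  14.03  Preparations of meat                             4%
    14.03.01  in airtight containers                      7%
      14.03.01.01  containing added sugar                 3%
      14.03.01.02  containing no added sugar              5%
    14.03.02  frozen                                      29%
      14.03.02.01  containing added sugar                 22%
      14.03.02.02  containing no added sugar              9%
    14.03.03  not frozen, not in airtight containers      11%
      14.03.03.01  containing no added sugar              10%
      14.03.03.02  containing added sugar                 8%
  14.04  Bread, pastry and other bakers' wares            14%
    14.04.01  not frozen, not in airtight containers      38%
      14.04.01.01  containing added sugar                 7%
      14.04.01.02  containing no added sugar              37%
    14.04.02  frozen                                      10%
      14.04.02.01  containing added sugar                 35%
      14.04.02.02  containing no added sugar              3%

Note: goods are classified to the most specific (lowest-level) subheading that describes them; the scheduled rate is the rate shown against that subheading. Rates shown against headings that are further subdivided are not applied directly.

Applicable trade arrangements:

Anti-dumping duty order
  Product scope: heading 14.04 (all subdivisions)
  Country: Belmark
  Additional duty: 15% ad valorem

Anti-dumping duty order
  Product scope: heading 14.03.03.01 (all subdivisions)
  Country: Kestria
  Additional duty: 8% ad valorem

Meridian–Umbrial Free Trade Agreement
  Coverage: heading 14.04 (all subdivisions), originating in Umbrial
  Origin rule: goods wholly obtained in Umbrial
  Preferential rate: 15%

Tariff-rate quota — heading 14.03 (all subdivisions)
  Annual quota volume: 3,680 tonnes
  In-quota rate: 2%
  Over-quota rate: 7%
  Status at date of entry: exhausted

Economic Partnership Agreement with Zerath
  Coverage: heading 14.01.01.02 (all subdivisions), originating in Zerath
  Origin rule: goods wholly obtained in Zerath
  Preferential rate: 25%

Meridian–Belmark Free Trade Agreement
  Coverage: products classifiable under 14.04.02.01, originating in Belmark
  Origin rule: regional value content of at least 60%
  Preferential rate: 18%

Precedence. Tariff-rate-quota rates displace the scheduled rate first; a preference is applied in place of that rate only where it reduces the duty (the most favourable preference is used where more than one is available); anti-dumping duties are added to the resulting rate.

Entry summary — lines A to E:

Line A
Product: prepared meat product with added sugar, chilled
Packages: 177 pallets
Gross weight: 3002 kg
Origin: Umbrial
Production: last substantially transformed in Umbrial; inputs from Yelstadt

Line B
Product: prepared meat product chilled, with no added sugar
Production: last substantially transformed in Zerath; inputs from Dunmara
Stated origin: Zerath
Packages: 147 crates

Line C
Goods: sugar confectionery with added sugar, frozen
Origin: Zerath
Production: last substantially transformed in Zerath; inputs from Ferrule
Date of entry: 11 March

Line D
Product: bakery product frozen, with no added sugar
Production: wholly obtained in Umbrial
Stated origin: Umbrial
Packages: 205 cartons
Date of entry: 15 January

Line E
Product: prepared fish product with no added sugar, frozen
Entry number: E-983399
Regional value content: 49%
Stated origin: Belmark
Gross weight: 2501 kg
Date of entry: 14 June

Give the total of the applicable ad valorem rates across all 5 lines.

Line A: prepared meat product → 14.03; chilled → 14.03.03; with added sugar → 14.03.03.02. Scheduled 8%. quota on 14.03 exhausted → over-quota 7%; Umbrial agreement on 14.04: 14.03.03.02 not covered. → 7%.
Line B: prepared meat product → 14.03; chilled → 14.03.03; with no added sugar → 14.03.03.01. Scheduled 10%. quota on 14.03 exhausted → over-quota 7%; Zerath agreement on 14.01.01.02: 14.03.03.01 not covered. → 7%.
Line C: sugar confectionery → 14.01; frozen → 14.01.01; with added sugar → 14.01.01.01. Scheduled 25%. Zerath agreement on 14.01.01.02: 14.01.01.01 not covered. → 25%.
Line D: bakery product → 14.04; frozen → 14.04.02; with no added sugar → 14.04.02.02. Scheduled 3%. Umbrial agreement on 14.04: wholly obtained → 15% available; preference 15% not lower than 3% → no reduction. → 3%.
Line E: prepared fish product → 14.02; frozen → 14.02.01; with no added sugar → 14.02.01.02. Scheduled 10%. Belmark agreement on 14.04.02.01: 14.02.01.02 not covered. → 10%.
Sum: 7% + 7% + 25% + 3% + 10% = 52%.

52%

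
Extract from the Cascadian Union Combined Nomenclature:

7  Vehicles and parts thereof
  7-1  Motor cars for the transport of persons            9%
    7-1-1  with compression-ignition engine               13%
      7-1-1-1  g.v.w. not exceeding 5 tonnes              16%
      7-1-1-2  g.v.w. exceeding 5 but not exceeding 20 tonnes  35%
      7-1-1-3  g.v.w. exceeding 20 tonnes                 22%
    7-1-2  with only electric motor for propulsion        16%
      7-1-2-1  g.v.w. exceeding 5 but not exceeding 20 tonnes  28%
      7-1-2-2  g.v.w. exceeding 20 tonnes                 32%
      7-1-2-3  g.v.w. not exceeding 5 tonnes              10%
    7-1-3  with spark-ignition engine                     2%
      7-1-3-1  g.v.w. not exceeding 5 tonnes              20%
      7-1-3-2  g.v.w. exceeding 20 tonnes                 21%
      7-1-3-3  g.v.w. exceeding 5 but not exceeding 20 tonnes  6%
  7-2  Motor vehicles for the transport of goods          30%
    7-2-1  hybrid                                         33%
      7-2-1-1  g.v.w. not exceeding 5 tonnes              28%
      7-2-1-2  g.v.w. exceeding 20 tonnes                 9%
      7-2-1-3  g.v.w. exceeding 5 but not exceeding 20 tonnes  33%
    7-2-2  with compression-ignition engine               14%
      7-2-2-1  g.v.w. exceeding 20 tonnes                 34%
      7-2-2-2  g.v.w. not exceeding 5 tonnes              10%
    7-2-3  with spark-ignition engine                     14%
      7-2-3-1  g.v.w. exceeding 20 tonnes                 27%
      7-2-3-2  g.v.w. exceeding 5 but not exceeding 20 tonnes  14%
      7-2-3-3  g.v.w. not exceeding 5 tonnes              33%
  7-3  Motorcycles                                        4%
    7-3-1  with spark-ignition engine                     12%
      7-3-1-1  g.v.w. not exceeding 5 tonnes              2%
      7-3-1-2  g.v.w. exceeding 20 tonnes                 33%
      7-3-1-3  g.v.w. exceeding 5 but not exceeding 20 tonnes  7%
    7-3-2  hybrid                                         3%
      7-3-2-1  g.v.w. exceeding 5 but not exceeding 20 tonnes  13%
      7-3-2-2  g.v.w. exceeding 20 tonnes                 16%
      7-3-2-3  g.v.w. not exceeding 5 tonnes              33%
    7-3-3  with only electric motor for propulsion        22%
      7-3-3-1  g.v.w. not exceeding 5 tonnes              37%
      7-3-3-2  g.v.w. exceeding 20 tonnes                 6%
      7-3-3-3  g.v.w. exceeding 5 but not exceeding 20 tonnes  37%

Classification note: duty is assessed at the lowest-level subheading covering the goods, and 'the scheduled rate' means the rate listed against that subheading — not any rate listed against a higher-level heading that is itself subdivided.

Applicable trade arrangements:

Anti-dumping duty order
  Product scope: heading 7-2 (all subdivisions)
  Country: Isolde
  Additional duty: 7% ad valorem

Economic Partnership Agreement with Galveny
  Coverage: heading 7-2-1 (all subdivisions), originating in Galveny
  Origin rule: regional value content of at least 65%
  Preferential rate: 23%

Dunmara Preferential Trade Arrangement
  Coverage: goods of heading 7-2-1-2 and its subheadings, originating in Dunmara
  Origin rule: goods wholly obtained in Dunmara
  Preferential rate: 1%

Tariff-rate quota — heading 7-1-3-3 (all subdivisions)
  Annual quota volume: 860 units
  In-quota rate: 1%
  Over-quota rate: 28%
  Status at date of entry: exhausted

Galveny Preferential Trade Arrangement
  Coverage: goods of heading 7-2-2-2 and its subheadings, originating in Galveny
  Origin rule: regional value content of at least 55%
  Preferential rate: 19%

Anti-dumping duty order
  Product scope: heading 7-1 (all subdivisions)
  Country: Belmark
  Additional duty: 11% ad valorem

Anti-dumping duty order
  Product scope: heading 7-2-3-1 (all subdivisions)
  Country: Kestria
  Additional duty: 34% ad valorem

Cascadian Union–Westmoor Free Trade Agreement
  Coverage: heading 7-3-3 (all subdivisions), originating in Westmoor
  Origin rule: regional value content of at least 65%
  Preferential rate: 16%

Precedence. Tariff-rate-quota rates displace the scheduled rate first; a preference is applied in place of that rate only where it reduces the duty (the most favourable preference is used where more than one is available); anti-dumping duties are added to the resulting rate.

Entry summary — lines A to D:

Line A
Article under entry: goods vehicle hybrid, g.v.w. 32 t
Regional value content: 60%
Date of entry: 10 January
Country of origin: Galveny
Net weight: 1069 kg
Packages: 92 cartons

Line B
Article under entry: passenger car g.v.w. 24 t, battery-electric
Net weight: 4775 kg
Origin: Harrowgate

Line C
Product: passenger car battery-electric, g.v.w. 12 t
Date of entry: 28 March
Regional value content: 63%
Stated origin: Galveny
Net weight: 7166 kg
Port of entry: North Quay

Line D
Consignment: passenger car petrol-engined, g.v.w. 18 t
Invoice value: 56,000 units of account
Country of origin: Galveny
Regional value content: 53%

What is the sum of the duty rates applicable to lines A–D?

Line A: goods vehicle → 7-2; hybrid → 7-2-1; g.v.w. 32 t → 7-2-1-2. Scheduled 9%. Galveny agreement on 7-2-1: RVC < 65%; Galveny agreement on 7-2-2-2: 7-2-1-2 not covered. → 9%.
Line B: passenger car → 7-1; battery-electric → 7-1-2; g.v.w. 24 t → 7-1-2-2. Scheduled 32%. No special measure applies. → 32%.
Line C: passenger car → 7-1; battery-electric → 7-1-2; g.v.w. 12 t → 7-1-2-1. Scheduled 28%. Galveny agreement on 7-2-1: 7-1-2-1 not covered; Galveny agreement on 7-2-2-2: 7-1-2-1 not covered. → 28%.
Line D: passenger car → 7-1; petrol-engined → 7-1-3; g.v.w. 18 t → 7-1-3-3. Scheduled 6%. quota on 7-1-3-3 exhausted → over-quota 28%; Galveny agreement on 7-2-1: 7-1-3-3 not covered; Galveny agreement on 7-2-2-2: 7-1-3-3 not covered. → 28%.
Sum: 9% + 32% + 28% + 28% = 97%.

97%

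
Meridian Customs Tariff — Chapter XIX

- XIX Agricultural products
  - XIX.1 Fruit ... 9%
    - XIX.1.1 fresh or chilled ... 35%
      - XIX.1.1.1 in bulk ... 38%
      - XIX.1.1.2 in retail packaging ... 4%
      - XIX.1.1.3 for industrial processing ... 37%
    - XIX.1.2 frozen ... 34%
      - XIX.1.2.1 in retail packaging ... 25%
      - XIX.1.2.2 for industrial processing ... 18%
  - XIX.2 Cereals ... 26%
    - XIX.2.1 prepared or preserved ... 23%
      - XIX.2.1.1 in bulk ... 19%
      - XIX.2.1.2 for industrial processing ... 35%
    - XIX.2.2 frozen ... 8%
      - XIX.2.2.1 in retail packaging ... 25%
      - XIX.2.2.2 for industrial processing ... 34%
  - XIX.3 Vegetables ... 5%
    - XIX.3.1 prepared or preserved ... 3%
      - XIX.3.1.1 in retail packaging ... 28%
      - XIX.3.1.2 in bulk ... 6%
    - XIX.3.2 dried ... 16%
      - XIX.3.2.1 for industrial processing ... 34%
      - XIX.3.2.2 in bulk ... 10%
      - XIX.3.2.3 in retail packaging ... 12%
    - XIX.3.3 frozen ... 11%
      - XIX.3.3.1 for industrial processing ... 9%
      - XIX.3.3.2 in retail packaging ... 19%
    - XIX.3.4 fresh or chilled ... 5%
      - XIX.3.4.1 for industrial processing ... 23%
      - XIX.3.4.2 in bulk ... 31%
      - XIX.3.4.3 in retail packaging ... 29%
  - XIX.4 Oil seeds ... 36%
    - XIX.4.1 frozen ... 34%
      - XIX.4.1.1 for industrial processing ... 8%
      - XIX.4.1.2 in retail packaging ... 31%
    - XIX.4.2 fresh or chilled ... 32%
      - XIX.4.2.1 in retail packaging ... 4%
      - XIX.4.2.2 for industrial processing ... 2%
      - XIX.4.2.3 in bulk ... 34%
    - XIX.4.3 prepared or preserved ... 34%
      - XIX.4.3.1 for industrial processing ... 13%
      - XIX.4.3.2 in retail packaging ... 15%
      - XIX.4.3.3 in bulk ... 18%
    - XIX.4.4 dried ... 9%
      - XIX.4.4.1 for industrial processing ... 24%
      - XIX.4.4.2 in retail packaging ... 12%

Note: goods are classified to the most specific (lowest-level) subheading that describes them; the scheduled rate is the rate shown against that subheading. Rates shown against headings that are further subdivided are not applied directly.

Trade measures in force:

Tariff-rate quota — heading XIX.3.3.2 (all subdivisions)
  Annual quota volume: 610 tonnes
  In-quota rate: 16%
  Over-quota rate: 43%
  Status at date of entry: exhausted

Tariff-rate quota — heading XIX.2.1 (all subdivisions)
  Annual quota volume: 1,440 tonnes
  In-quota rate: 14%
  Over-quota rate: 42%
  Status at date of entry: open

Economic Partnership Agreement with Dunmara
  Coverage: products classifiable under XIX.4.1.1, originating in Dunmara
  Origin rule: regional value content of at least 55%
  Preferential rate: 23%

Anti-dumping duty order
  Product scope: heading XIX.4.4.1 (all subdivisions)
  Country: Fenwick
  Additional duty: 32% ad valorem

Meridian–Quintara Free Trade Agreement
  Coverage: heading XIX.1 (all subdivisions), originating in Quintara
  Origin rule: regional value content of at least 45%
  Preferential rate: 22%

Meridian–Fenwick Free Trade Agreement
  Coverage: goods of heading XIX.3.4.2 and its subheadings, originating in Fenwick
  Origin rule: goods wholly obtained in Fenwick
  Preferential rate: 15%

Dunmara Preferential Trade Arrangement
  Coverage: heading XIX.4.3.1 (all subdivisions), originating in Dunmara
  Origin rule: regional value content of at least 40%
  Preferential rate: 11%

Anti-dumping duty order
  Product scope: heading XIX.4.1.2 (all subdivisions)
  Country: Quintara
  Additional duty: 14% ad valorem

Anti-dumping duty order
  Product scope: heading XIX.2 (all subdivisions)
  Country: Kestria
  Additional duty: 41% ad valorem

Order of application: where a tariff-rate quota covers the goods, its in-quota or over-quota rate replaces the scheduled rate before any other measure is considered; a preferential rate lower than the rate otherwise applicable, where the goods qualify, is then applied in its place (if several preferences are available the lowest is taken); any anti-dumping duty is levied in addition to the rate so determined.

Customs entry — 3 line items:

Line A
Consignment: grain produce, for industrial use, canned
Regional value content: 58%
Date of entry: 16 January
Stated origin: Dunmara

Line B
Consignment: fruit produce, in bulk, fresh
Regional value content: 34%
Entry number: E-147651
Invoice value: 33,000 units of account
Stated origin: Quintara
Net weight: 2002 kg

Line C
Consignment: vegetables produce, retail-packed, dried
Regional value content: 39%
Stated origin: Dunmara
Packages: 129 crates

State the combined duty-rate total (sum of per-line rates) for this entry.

Line A: grain → XIX.2; canned → XIX.2.1; for industrial use → XIX.2.1.2. Scheduled 35%. quota on XIX.2.1 open → in-quota 14%; Dunmara agreement on XIX.4.1.1: XIX.2.1.2 not covered; Dunmara agreement on XIX.4.3.1: XIX.2.1.2 not covered. → 14%.
Line B: fruit → XIX.1; fresh → XIX.1.1; in bulk → XIX.1.1.1. Scheduled 38%. Quintara agreement on XIX.1: RVC < 45%. → 38%.
Line C: vegetables → XIX.3; dried → XIX.3.2; retail-packed → XIX.3.2.3. Scheduled 12%. Dunmara agreement on XIX.4.1.1: XIX.3.2.3 not covered; Dunmara agreement on XIX.4.3.1: XIX.3.2.3 not covered. → 12%.
Sum: 14% + 38% + 12% = 64%.

64%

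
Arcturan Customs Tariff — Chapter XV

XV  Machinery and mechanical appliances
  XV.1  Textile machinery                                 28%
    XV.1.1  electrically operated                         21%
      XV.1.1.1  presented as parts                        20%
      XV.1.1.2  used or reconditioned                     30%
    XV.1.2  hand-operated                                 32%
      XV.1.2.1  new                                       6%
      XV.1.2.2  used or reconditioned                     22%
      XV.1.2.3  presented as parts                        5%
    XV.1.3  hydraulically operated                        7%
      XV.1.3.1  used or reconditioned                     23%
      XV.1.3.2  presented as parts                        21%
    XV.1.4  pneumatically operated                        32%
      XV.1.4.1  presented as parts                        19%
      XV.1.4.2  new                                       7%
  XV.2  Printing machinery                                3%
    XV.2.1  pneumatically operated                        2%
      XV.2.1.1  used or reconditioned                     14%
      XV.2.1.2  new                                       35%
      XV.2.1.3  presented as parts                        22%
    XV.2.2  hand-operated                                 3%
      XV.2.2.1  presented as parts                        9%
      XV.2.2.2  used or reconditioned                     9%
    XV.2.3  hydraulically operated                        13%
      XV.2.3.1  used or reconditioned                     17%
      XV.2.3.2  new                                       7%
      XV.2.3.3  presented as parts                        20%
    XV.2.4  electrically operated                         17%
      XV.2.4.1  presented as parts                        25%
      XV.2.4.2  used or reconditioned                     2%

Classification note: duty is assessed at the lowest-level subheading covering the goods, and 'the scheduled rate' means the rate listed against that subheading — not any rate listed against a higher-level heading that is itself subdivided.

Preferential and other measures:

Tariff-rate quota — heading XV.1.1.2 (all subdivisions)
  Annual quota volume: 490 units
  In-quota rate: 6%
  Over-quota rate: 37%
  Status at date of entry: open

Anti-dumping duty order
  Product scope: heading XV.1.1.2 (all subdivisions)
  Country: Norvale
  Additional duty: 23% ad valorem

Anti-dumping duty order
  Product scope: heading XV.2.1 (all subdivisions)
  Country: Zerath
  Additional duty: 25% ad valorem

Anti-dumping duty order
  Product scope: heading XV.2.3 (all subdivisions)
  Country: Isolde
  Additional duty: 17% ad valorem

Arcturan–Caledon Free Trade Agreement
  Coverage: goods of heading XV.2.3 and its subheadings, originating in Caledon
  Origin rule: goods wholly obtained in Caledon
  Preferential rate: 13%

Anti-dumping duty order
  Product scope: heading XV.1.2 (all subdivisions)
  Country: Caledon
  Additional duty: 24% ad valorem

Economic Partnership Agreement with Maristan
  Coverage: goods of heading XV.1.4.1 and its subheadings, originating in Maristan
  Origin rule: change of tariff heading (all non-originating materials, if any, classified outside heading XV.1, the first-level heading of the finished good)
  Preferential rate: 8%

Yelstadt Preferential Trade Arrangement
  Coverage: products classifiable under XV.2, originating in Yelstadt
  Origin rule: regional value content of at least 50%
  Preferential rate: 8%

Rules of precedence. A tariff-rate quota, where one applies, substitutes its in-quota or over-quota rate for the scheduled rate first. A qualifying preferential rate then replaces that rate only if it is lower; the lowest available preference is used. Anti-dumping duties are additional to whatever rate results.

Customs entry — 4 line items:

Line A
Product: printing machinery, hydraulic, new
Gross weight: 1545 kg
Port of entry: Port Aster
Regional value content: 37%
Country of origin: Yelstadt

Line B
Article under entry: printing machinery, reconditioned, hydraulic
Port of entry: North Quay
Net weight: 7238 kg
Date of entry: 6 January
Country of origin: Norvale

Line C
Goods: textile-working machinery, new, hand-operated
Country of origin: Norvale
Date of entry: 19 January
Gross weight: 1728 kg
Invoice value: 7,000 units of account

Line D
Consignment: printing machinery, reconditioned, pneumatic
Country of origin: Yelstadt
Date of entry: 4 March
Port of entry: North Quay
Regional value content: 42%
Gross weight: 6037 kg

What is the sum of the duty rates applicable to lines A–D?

44%

Line A: printing → XV.2; hydraulic → XV.2.3; new → XV.2.3.2. Scheduled 7%. Yelstadt agreement on XV.2: RVC < 50%. → 7%.
Line B: printing → XV.2; hydraulic → XV.2.3; reconditioned → XV.2.3.1. Scheduled 17%. No special measure applies. → 17%.
Line C: textile-working → XV.1; hand-operated → XV.1.2; new → XV.1.2.1. Scheduled 6%. No special measure applies. → 6%.
Line D: printing → XV.2; pneumatic → XV.2.1; reconditioned → XV.2.1.1. Scheduled 14%. Yelstadt agreement on XV.2: RVC < 50%. → 14%.
Sum: 7% + 17% + 6% + 14% = 44%.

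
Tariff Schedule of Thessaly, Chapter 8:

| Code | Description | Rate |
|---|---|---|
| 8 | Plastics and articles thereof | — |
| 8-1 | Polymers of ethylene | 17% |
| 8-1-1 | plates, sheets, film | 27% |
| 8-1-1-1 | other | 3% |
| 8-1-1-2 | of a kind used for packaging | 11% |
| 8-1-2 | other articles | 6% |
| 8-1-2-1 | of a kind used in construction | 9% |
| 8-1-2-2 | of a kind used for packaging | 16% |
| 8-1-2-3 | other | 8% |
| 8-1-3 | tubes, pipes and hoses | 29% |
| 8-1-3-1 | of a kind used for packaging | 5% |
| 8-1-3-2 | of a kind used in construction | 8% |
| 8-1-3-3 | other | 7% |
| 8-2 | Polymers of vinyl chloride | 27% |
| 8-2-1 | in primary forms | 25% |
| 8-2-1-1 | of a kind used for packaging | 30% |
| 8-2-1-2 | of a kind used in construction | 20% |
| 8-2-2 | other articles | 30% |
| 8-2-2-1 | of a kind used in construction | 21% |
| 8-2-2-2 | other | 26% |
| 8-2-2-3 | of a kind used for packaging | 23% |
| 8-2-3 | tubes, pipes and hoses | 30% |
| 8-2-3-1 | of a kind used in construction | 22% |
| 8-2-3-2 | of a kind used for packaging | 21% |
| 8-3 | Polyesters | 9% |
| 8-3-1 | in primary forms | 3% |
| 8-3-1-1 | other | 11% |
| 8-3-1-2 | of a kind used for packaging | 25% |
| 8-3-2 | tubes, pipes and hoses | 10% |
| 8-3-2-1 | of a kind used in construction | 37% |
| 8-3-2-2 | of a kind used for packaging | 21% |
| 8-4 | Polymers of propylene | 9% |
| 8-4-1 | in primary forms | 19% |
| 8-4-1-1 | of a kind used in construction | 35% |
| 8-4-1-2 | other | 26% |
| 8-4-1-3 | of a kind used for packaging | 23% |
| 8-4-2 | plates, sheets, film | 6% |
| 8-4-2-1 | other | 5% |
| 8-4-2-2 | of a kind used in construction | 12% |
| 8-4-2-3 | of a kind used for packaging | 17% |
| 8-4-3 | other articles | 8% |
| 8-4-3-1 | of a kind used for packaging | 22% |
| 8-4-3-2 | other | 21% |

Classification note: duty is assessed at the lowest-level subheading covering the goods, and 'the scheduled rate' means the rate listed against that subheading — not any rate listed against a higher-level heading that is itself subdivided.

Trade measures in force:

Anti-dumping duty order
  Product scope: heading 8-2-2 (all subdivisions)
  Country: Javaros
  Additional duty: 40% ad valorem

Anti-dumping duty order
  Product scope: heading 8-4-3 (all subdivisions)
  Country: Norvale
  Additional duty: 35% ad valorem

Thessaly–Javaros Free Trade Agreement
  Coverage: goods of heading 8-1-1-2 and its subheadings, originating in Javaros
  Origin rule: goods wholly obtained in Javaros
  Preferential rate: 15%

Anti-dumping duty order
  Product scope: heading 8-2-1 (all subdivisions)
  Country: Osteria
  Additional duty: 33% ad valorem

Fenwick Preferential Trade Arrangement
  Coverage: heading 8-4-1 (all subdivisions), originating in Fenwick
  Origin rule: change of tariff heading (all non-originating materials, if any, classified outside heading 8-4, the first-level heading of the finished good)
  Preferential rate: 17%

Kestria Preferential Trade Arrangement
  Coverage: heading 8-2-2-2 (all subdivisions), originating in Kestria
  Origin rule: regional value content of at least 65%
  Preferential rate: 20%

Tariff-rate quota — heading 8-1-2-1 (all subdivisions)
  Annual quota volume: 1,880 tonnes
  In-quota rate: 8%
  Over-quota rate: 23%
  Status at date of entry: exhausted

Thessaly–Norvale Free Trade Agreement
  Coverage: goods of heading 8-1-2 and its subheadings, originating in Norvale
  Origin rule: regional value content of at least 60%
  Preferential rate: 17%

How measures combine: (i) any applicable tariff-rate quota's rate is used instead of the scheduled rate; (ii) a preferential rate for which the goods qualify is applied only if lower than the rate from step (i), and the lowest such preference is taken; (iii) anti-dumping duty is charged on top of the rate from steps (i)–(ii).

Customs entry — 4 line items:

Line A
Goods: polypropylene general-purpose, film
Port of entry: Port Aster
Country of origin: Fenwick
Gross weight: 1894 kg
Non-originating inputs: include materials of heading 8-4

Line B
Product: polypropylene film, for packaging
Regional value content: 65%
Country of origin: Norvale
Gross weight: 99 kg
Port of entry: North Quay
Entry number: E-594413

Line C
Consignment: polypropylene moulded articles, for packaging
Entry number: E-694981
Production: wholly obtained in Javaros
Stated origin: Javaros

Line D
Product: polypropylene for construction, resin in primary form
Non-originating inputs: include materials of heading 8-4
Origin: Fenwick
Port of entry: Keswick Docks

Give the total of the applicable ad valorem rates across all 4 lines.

Line A: polypropylene → 8-4; film → 8-4-2; general-purpose → 8-4-2-1. Scheduled 5%. Fenwick agreement on 8-4-1: 8-4-2-1 not covered. → 5%.
Line B: polypropylene → 8-4; film → 8-4-2; for packaging → 8-4-2-3. Scheduled 17%. Norvale agreement on 8-1-2: 8-4-2-3 not covered. → 17%.
Line C: polypropylene → 8-4; moulded articles → 8-4-3; for packaging → 8-4-3-1. Scheduled 22%. Javaros agreement on 8-1-1-2: 8-4-3-1 not covered. → 22%.
Line D: polypropylene → 8-4; resin in primary form → 8-4-1; for construction → 8-4-1-1. Scheduled 35%. Fenwick agreement on 8-4-1: CTH not met. → 35%.
Sum: 5% + 17% + 22% + 35% = 79%.

79%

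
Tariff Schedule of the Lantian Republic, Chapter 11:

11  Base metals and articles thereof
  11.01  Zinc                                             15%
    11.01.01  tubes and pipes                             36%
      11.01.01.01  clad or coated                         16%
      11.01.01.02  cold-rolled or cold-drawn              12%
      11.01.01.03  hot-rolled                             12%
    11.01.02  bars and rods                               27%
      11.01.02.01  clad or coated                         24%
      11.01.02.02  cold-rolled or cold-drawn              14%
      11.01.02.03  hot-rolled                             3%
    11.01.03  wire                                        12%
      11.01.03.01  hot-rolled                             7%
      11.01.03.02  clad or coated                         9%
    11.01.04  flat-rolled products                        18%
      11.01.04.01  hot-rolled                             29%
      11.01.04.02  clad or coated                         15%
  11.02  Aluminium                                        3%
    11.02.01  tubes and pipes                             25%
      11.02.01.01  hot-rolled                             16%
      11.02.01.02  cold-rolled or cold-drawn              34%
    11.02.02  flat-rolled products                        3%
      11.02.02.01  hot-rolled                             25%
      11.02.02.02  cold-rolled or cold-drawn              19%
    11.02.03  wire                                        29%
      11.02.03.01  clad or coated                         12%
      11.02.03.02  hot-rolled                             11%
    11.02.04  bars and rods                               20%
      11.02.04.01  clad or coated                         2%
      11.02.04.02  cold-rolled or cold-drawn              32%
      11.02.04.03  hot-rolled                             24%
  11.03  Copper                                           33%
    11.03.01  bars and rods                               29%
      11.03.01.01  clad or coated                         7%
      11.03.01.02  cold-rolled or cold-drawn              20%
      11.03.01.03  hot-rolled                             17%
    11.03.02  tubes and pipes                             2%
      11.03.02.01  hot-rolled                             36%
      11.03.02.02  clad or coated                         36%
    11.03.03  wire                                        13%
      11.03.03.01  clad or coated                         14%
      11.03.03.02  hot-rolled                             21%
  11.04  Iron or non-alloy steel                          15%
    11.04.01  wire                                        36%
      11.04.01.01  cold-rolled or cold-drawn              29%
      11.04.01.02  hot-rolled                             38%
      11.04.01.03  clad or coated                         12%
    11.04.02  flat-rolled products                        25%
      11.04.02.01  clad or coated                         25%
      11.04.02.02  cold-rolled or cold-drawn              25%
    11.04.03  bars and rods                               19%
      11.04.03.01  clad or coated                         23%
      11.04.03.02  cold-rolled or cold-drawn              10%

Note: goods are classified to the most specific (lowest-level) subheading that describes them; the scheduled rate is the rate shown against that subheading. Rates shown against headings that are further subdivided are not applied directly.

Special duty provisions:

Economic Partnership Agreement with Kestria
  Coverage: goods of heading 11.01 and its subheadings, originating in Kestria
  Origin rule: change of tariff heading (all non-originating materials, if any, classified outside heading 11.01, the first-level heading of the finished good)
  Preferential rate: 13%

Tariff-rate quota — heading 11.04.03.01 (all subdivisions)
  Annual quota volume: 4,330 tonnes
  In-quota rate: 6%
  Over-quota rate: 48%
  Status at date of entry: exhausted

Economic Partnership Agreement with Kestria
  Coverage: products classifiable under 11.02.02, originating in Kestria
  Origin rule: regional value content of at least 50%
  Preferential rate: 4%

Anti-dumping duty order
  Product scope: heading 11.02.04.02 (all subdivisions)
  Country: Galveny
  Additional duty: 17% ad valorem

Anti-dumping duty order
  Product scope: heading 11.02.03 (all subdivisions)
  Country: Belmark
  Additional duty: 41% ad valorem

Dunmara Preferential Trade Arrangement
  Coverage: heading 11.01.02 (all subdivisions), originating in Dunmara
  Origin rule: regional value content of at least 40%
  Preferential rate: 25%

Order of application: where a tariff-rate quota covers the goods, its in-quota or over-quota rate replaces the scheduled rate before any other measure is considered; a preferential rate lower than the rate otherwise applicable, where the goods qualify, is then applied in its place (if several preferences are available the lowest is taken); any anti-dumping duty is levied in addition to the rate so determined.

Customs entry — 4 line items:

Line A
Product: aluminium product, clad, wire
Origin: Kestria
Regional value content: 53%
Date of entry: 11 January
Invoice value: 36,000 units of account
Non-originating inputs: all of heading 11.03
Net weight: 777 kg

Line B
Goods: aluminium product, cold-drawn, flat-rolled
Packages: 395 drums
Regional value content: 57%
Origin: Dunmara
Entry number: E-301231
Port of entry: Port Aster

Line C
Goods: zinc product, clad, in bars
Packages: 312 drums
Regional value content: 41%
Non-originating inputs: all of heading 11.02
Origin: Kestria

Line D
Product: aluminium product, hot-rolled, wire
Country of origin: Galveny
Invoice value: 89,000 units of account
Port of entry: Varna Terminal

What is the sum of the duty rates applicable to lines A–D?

55%

Line A: aluminium → 11.02; wire → 11.02.03; clad → 11.02.03.01. Scheduled 12%. Kestria agreement on 11.01: 11.02.03.01 not covered; Kestria agreement on 11.02.02: 11.02.03.01 not covered. → 12%.
Line B: aluminium → 11.02; flat-rolled → 11.02.02; cold-drawn → 11.02.02.02. Scheduled 19%. Dunmara agreement on 11.01.02: 11.02.02.02 not covered. → 19%.
Line C: zinc → 11.01; in bars → 11.01.02; clad → 11.01.02.01. Scheduled 24%. Kestria agreement on 11.01: CTH met → 13% available; Kestria agreement on 11.02.02: 11.01.02.01 not covered; preferential 13%. → 13%.
Line D: aluminium → 11.02; wire → 11.02.03; hot-rolled → 11.02.03.02. Scheduled 11%. No special measure applies. → 11%.
Sum: 12% + 19% + 13% + 11% = 55%.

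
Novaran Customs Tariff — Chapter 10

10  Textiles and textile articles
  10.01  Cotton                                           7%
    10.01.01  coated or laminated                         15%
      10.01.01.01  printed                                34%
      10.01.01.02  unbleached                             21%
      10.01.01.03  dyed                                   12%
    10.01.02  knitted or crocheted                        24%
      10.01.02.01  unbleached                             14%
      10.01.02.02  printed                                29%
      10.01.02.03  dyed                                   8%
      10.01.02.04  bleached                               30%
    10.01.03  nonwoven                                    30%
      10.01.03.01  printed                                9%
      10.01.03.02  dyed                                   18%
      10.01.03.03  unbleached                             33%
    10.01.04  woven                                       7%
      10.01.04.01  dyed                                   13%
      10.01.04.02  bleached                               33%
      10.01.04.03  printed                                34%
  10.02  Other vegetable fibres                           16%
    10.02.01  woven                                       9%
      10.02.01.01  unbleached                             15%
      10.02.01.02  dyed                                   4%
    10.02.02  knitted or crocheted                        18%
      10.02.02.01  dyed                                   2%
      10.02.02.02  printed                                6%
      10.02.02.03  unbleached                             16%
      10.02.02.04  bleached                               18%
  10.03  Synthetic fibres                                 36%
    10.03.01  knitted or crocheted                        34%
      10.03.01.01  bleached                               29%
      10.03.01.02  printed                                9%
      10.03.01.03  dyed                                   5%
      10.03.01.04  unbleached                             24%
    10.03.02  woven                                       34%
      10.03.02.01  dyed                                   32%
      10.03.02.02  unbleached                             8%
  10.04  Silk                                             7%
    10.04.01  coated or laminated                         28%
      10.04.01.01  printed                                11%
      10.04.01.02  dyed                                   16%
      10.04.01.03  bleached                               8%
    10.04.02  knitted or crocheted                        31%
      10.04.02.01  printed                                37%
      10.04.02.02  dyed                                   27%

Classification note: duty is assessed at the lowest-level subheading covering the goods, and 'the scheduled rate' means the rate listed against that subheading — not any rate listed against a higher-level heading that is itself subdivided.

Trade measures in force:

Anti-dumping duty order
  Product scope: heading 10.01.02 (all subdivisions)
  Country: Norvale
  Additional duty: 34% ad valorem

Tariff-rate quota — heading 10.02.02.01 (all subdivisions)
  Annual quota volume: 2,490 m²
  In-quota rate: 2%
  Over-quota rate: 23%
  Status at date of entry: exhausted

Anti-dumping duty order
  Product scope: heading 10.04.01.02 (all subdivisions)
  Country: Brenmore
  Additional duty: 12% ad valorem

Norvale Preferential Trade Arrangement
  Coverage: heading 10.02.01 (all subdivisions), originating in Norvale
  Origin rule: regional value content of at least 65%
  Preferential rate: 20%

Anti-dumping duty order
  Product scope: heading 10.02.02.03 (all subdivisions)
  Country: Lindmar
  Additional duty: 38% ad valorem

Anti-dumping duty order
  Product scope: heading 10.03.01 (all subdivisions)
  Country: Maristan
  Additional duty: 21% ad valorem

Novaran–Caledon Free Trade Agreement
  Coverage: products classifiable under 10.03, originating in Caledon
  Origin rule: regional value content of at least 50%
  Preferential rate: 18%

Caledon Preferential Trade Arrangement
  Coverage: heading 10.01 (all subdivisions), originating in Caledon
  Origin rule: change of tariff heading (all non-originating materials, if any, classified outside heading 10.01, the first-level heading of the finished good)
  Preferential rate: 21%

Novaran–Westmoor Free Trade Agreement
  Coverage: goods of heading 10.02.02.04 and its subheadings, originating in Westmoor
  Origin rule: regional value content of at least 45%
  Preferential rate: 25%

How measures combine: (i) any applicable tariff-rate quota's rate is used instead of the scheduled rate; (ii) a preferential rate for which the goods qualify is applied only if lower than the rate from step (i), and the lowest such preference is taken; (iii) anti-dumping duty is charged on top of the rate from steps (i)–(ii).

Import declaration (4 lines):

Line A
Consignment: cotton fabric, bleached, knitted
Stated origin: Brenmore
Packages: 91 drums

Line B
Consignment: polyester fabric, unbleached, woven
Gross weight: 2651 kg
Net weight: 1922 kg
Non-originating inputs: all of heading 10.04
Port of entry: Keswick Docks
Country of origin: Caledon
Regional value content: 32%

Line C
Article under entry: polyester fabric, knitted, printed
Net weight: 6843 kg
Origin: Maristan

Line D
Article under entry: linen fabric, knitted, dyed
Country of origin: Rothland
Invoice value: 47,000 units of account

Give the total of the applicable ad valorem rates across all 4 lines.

Line A: cotton → 10.01; knitted → 10.01.02; bleached → 10.01.02.04. Scheduled 30%. No special measure applies. → 30%.
Line B: polyester → 10.03; woven → 10.03.02; unbleached → 10.03.02.02. Scheduled 8%. Caledon agreement on 10.03: RVC < 50%; Caledon agreement on 10.01: 10.03.02.02 not covered. → 8%.
Line C: polyester → 10.03; knitted → 10.03.01; printed → 10.03.01.02. Scheduled 9%. anti-dumping (Maristan, 10.03.01): +21%; total 9% + 21% = 30%. → 30%.
Line D: linen → 10.02; knitted → 10.02.02; dyed → 10.02.02.01. Scheduled 2%. quota on 10.02.02.01 exhausted → over-quota 23%. → 23%.
Sum: 30% + 8% + 30% + 23% = 91%.

91%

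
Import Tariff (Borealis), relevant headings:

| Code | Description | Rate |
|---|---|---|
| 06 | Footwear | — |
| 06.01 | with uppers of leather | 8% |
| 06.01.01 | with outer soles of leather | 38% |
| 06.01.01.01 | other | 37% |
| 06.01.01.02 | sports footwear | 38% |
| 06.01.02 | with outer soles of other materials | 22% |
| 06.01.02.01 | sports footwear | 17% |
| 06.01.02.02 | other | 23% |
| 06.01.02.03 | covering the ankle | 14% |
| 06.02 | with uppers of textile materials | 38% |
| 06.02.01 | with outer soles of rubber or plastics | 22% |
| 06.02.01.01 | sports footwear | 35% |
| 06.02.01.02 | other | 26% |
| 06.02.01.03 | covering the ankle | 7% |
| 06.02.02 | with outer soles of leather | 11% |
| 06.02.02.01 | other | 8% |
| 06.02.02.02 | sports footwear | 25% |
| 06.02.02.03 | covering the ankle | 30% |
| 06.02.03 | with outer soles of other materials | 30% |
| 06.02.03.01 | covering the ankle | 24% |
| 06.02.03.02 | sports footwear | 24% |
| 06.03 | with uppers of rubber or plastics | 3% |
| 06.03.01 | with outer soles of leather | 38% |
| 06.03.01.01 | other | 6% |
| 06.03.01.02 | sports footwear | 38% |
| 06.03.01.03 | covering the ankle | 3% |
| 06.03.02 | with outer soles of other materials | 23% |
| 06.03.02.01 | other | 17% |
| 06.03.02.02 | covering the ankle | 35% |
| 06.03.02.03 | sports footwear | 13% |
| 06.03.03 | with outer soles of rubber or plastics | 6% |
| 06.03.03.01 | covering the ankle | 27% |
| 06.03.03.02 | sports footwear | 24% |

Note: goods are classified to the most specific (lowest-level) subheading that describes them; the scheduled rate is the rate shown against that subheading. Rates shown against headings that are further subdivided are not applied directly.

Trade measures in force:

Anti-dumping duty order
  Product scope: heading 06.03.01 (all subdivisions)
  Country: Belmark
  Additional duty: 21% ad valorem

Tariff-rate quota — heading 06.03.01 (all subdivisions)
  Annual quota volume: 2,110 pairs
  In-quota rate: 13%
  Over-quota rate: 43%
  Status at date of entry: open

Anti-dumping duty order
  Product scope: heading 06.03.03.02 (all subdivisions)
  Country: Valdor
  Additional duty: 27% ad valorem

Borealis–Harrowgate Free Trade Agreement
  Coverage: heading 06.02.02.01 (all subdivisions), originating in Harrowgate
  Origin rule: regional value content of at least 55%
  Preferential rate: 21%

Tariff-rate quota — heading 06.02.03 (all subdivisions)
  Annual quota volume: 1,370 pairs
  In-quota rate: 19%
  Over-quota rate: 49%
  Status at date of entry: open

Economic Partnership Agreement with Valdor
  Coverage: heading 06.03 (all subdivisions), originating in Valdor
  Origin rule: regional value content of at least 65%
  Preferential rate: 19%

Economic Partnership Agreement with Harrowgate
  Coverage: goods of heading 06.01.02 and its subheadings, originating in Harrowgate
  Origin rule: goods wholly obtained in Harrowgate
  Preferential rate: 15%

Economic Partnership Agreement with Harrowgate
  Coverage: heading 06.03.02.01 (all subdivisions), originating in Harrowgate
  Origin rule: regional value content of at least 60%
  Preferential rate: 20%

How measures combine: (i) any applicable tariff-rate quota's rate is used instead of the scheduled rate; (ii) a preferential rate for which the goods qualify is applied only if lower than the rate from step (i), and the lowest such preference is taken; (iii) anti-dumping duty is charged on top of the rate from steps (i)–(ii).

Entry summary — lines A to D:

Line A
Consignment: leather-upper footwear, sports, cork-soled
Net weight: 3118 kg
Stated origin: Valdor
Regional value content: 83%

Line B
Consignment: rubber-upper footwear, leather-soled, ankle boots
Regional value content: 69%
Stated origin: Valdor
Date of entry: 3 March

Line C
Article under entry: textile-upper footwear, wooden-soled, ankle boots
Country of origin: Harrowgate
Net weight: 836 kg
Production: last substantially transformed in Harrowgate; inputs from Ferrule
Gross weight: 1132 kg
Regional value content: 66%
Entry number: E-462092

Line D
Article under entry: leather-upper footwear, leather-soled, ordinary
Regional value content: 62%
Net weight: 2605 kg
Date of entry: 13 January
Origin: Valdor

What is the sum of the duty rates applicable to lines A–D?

86%

Line A: leather-upper → 06.01; cork-soled → 06.01.02; sports → 06.01.02.01. Scheduled 17%. Valdor agreement on 06.03: 06.01.02.01 not covered. → 17%.
Line B: rubber-upper → 06.03; leather-soled → 06.03.01; ankle boots → 06.03.01.03. Scheduled 3%. quota on 06.03.01 open → in-quota 13%; Valdor agreement on 06.03: RVC ≥ 65% → 19% available; preference 19% not lower than 13% → no reduction. → 13%.
Line C: textile-upper → 06.02; wooden-soled → 06.02.03; ankle boots → 06.02.03.01. Scheduled 24%. quota on 06.02.03 open → in-quota 19%; Harrowgate agreement on 06.02.02.01: 06.02.03.01 not covered; Harrowgate agreement on 06.01.02: 06.02.03.01 not covered; Harrowgate agreement on 06.03.02.01: 06.02.03.01 not covered. → 19%.
Line D: leather-upper → 06.01; leather-soled → 06.01.01; ordinary → 06.01.01.01. Scheduled 37%. Valdor agreement on 06.03: 06.01.01.01 not covered. → 37%.
Sum: 17% + 13% + 19% + 37% = 86%.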